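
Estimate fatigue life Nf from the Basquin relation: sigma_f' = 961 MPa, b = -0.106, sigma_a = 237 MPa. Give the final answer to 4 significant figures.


sigma_a = sigma_f' * (2*Nf)^b
2*Nf = (sigma_a / sigma_f')^(1/b)
2*Nf = (237 / 961)^(1/-0.106)
2*Nf = 544018
Nf = 272000 cycles


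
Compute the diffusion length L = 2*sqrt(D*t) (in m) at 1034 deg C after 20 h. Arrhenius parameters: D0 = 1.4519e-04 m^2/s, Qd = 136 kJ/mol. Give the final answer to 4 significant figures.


Step 1: D = D0 * exp(-Qd/(R*T))
T = 1307.15 K
D = 1.4519e-04 * exp(-136e3 / (8.314 * 1307.15)) = 5.33438e-10 m^2/s
Step 2: L = 2*sqrt(D*t)
t = 20 h = 72000 s
L = 2*sqrt(5.33438e-10 * 72000) = 0.01239 m


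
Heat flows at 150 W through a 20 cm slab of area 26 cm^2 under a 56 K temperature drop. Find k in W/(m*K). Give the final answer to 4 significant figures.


k = Q*L / (A*dT)
L = 0.2 m, A = 2.6e-03 m^2
k = 150 * 0.2 / (2.6e-03 * 56)
k = 206 W/(m*K)


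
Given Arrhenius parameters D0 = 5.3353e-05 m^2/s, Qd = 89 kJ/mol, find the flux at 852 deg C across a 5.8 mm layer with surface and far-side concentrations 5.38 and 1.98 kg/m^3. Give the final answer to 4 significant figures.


Step 1: D = D0 * exp(-Qd/(R*T))
T = 852 + 273.15 = 1125.15 K
D = 5.3353e-05 * exp(-89e3 / (8.314 * 1125.15)) = 3.9375e-09 m^2/s
Step 2: J = D * (C1 - C2) / dx
J = 3.9375e-09 * (5.38 - 1.98) / 5.8e-03
J = 2.308e-06 kg/(m^2*s)


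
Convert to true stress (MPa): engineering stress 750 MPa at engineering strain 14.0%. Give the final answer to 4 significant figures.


sigma_true = sigma_eng * (1 + epsilon_eng)
sigma_true = 750 * (1 + 0.14)
sigma_true = 855 MPa


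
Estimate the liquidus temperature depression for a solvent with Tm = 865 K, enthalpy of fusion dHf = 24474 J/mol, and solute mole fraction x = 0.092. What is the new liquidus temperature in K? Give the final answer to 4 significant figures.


dT = R*Tm^2*x / dHf
dT = 8.314 * 865^2 * 0.092 / 24474
dT = 23.3843 K
T_new = 865 - 23.3843 = 841.6 K


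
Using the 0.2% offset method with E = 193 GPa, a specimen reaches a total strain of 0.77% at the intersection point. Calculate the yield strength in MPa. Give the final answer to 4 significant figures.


Offset strain = 0.002
Elastic strain at yield = total_strain - offset = 7.7e-03 - 0.002 = 5.7e-03
sigma_y = E * elastic_strain = 193000 * 5.7e-03
sigma_y = 1100 MPa


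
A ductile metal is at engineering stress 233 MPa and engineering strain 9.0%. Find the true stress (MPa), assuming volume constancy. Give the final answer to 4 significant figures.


sigma_true = sigma_eng * (1 + epsilon_eng)
sigma_true = 233 * (1 + 0.09)
sigma_true = 254 MPa


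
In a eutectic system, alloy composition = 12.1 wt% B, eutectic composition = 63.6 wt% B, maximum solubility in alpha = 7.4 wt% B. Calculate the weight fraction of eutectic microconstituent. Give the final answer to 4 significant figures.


f_primary = (C_e - C0) / (C_e - C_alpha_max)
f_primary = (63.6 - 12.1) / (63.6 - 7.4)
f_primary = 0.91637
f_eutectic = 1 - 0.91637 = 0.08363


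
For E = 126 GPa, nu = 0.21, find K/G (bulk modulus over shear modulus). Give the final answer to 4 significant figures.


G = E / (2*(1+nu))
G = 126 / (2*(1+0.21)) = 52.0661 GPa
K = E / (3*(1-2*nu))
K = 126 / (3*(1-2*0.21)) = 72.4138 GPa
K/G = 72.4138 / 52.0661 = 1.391


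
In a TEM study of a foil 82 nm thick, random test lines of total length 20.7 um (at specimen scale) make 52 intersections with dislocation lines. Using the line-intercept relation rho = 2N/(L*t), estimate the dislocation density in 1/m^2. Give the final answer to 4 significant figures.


rho = 2N / (L * t)
L = 20.7 um = 2.07e-05 m, t = 82 nm = 8.2e-08 m
rho = 2 * 52 / (2.07e-05 * 8.2e-08)
rho = 6.127e+13 1/m^2


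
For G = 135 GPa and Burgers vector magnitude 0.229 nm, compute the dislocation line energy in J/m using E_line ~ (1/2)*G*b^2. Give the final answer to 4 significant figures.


E = G*b^2/2
b = 0.229 nm = 2.29e-10 m
G = 135 GPa = 1.35e+11 Pa
E = 0.5 * 1.35e+11 * (2.29e-10)^2
E = 3.54e-09 J/m


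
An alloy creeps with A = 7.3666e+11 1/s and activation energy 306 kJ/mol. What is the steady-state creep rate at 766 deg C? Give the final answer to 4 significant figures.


rate = A * exp(-Q / (R*T))
T = 766 + 273.15 = 1039.15 K
rate = 7.3666e+11 * exp(-306e3 / (8.314 * 1039.15))
rate = 3.056e-04 1/s


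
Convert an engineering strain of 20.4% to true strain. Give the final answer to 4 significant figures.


epsilon_true = ln(1 + epsilon_eng)
epsilon_true = ln(1 + 0.204)
epsilon_true = 0.1856


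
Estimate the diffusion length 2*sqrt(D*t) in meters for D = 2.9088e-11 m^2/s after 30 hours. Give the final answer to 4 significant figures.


t = 30 hr = 108000 s
Diffusion length = 2*sqrt(D*t)
= 2*sqrt(2.9088e-11 * 108000)
= 3.545e-03 m


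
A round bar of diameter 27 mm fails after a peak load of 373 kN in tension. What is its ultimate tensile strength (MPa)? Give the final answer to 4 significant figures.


A0 = pi*(d/2)^2 = pi*(27/2)^2 = 572.555 mm^2
UTS = F_max / A0 = 373*1000 / 572.555
UTS = 651.5 MPa


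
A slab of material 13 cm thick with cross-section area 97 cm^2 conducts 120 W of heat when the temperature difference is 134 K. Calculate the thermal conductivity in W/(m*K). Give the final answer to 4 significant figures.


k = Q*L / (A*dT)
L = 0.13 m, A = 9.7e-03 m^2
k = 120 * 0.13 / (9.7e-03 * 134)
k = 12 W/(m*K)


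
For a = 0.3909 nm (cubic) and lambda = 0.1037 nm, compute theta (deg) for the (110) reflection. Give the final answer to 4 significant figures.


d = a / sqrt(h^2+k^2+l^2)
d = 0.3909 / sqrt(2) = 0.276408 nm
lambda = 2*d*sin(theta)  =>  sin(theta) = lambda / (2*d)
sin(theta) = 0.1037 / (2 * 0.276408) = 0.187585
theta = 10.81 deg


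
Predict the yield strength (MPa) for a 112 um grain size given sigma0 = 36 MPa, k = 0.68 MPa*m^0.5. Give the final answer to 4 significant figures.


sigma_y = sigma0 + k / sqrt(d)
d = 112 um = 1.12e-04 m
sigma_y = 36 + 0.68 / sqrt(1.12e-04)
sigma_y = 100.3 MPa


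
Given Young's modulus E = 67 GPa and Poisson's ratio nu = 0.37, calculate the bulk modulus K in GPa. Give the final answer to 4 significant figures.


K = E / (3*(1-2*nu))
K = 67 / (3*(1-2*0.37))
K = 85.9 GPa


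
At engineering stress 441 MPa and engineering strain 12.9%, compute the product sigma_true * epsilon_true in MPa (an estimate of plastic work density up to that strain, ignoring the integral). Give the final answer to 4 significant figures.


sigma_true = sigma_eng * (1 + epsilon_eng)
sigma_true = 441 * (1 + 0.129) = 497.889 MPa
epsilon_true = ln(1 + epsilon_eng)
epsilon_true = ln(1 + 0.129) = 0.121332
sigma_true * epsilon_true = 497.889 * 0.121332 = 60.41 MPa


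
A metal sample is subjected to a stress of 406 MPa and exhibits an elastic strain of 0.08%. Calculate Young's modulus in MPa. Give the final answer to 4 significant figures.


E = sigma / epsilon
epsilon = 0.08% = 8e-04
E = 406 / 8e-04
E = 507500 MPa


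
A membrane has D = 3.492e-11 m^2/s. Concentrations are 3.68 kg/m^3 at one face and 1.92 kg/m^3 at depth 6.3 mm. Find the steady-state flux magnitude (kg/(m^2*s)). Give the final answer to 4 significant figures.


J = -D * (dC/dx) = D * (C1 - C2) / dx
J = 3.492e-11 * (3.68 - 1.92) / 6.3e-03
J = 9.755e-09 kg/(m^2*s)


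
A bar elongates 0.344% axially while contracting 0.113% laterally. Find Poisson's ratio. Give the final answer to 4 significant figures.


nu = -epsilon_lat / epsilon_axial
Lateral strain is contraction (negative), so using magnitudes:
nu = 0.113 / 0.344
nu = 0.3285


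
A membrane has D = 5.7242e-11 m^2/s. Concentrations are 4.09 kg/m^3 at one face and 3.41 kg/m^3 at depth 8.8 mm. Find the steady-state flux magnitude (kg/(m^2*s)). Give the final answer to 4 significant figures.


J = -D * (dC/dx) = D * (C1 - C2) / dx
J = 5.7242e-11 * (4.09 - 3.41) / 8.8e-03
J = 4.423e-09 kg/(m^2*s)


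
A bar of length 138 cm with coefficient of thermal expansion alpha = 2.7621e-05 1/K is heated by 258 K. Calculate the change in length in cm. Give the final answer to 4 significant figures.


dL = L0 * alpha * dT
dL = 138 * 2.7621e-05 * 258
dL = 0.9834 cm


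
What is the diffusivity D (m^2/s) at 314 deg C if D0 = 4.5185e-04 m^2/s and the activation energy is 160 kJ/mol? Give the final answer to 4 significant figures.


D = D0 * exp(-Qd / (R*T))
T = 587.15 K
D = 4.5185e-04 * exp(-160e3 / (8.314 * 587.15))
D = 2.633e-18 m^2/s


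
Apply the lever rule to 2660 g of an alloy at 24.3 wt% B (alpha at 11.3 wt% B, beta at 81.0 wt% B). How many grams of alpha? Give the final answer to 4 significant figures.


f_alpha = (C_beta - C0) / (C_beta - C_alpha)
f_alpha = (81.0 - 24.3) / (81.0 - 11.3) = 0.813486
m_alpha = f_alpha * m_total = 0.813486 * 2660 = 2164 g


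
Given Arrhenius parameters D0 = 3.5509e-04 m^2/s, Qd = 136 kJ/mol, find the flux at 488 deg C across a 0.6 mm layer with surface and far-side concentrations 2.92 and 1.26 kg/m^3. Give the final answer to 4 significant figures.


Step 1: D = D0 * exp(-Qd/(R*T))
T = 488 + 273.15 = 761.15 K
D = 3.5509e-04 * exp(-136e3 / (8.314 * 761.15)) = 1.64768e-13 m^2/s
Step 2: J = D * (C1 - C2) / dx
J = 1.64768e-13 * (2.92 - 1.26) / 6e-04
J = 4.559e-10 kg/(m^2*s)


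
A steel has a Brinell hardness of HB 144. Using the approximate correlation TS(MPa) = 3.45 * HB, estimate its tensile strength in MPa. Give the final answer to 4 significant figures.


TS (MPa) = 3.45 * HB
TS = 3.45 * 144
TS = 496.8 MPa


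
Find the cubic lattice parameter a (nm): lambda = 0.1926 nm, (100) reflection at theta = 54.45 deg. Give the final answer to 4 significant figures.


d = lambda / (2*sin(theta))
d = 0.1926 / (2*sin(54.45 deg))
d = 0.118362 nm
a = d * sqrt(h^2+k^2+l^2) = 0.118362 * sqrt(1)
a = 0.1184 nm


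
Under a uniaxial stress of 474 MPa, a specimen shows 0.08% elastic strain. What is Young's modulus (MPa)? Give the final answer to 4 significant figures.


E = sigma / epsilon
epsilon = 0.08% = 8e-04
E = 474 / 8e-04
E = 592500 MPa


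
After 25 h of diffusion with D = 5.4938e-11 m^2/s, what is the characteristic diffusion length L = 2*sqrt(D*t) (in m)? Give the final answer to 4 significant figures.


t = 25 hr = 90000 s
Diffusion length = 2*sqrt(D*t)
= 2*sqrt(5.4938e-11 * 90000)
= 4.447e-03 m


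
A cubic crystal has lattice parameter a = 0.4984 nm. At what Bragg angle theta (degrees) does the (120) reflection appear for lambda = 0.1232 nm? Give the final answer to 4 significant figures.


d = a / sqrt(h^2+k^2+l^2)
d = 0.4984 / sqrt(5) = 0.222891 nm
lambda = 2*d*sin(theta)  =>  sin(theta) = lambda / (2*d)
sin(theta) = 0.1232 / (2 * 0.222891) = 0.276368
theta = 16.04 deg


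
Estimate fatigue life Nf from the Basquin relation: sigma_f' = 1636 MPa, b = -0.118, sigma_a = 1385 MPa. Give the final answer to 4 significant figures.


sigma_a = sigma_f' * (2*Nf)^b
2*Nf = (sigma_a / sigma_f')^(1/b)
2*Nf = (1385 / 1636)^(1/-0.118)
2*Nf = 4.102
Nf = 2.051 cycles


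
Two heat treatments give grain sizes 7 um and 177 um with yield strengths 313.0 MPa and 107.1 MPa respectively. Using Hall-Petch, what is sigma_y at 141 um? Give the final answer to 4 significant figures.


sigma_y = sigma0 + k / sqrt(d)
1/sqrt(d1) = 1/sqrt(7e-06) = 377.964;  1/sqrt(d2) = 75.1646
k = (sigma1 - sigma2) / (1/sqrt(d1) - 1/sqrt(d2)) = (313.0 - 107.1) / (377.964 - 75.1646) = 0.679987 MPa*m^0.5
sigma0 = sigma1 - k/sqrt(d1) = 313.0 - 0.679987*377.964 = 55.989 MPa
sigma_y(d3) = 55.989 + 0.679987 / sqrt(1.41e-04) = 113.3 MPa


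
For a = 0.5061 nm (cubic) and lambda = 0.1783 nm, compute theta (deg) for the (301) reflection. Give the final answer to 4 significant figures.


d = a / sqrt(h^2+k^2+l^2)
d = 0.5061 / sqrt(10) = 0.160043 nm
lambda = 2*d*sin(theta)  =>  sin(theta) = lambda / (2*d)
sin(theta) = 0.1783 / (2 * 0.160043) = 0.557038
theta = 33.85 deg


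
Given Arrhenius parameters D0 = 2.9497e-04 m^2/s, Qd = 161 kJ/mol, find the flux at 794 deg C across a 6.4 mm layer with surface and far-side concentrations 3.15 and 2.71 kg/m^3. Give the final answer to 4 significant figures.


Step 1: D = D0 * exp(-Qd/(R*T))
T = 794 + 273.15 = 1067.15 K
D = 2.9497e-04 * exp(-161e3 / (8.314 * 1067.15)) = 3.88059e-12 m^2/s
Step 2: J = D * (C1 - C2) / dx
J = 3.88059e-12 * (3.15 - 2.71) / 6.4e-03
J = 2.668e-10 kg/(m^2*s)


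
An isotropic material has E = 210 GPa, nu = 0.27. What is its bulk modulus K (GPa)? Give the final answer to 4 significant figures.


K = E / (3*(1-2*nu))
K = 210 / (3*(1-2*0.27))
K = 152.2 GPa


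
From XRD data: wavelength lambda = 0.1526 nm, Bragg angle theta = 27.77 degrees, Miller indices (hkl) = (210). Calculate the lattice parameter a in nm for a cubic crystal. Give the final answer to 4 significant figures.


d = lambda / (2*sin(theta))
d = 0.1526 / (2*sin(27.77 deg))
d = 0.163761 nm
a = d * sqrt(h^2+k^2+l^2) = 0.163761 * sqrt(5)
a = 0.3662 nm


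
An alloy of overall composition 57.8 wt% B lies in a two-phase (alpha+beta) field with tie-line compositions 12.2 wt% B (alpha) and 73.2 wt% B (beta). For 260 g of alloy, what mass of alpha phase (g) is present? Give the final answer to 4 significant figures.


f_alpha = (C_beta - C0) / (C_beta - C_alpha)
f_alpha = (73.2 - 57.8) / (73.2 - 12.2) = 0.252459
m_alpha = f_alpha * m_total = 0.252459 * 260 = 65.64 g


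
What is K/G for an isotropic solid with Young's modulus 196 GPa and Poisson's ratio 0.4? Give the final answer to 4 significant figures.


G = E / (2*(1+nu))
G = 196 / (2*(1+0.4)) = 70 GPa
K = E / (3*(1-2*nu))
K = 196 / (3*(1-2*0.4)) = 326.667 GPa
K/G = 326.667 / 70 = 4.667


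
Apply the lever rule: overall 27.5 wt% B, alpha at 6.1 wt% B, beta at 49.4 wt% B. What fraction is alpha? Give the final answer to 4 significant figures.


f_alpha = (C_beta - C0) / (C_beta - C_alpha)
f_alpha = (49.4 - 27.5) / (49.4 - 6.1)
f_alpha = 0.5058


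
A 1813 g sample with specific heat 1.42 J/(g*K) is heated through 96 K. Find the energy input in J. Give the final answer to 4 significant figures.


Q = m * cp * dT
Q = 1813 * 1.42 * 96
Q = 247100 J


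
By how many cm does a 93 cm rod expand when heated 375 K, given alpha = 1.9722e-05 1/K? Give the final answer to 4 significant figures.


dL = L0 * alpha * dT
dL = 93 * 1.9722e-05 * 375
dL = 0.6878 cm


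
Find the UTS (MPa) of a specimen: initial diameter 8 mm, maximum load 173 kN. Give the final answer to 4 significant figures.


A0 = pi*(d/2)^2 = pi*(8/2)^2 = 50.2655 mm^2
UTS = F_max / A0 = 173*1000 / 50.2655
UTS = 3442 MPa


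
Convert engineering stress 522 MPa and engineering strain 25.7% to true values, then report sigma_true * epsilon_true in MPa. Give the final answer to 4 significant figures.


sigma_true = sigma_eng * (1 + epsilon_eng)
sigma_true = 522 * (1 + 0.257) = 656.154 MPa
epsilon_true = ln(1 + epsilon_eng)
epsilon_true = ln(1 + 0.257) = 0.228728
sigma_true * epsilon_true = 656.154 * 0.228728 = 150.1 MPa


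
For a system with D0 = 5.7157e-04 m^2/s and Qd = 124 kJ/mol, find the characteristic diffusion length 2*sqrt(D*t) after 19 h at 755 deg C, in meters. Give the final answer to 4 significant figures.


Step 1: D = D0 * exp(-Qd/(R*T))
T = 1028.15 K
D = 5.7157e-04 * exp(-124e3 / (8.314 * 1028.15)) = 2.86474e-10 m^2/s
Step 2: L = 2*sqrt(D*t)
t = 19 h = 68400 s
L = 2*sqrt(2.86474e-10 * 68400) = 8.853e-03 m


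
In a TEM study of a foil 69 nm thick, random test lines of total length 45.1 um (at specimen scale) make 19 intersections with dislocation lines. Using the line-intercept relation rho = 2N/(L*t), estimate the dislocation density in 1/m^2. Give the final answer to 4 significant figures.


rho = 2N / (L * t)
L = 45.1 um = 4.51e-05 m, t = 69 nm = 6.9e-08 m
rho = 2 * 19 / (4.51e-05 * 6.9e-08)
rho = 1.221e+13 1/m^2


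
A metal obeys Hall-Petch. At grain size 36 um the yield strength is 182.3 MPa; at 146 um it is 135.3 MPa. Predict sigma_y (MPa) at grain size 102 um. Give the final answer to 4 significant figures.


sigma_y = sigma0 + k / sqrt(d)
1/sqrt(d1) = 1/sqrt(3.6e-05) = 166.667;  1/sqrt(d2) = 82.7606
k = (sigma1 - sigma2) / (1/sqrt(d1) - 1/sqrt(d2)) = (182.3 - 135.3) / (166.667 - 82.7606) = 0.56015 MPa*m^0.5
sigma0 = sigma1 - k/sqrt(d1) = 182.3 - 0.56015*166.667 = 88.9416 MPa
sigma_y(d3) = 88.9416 + 0.56015 / sqrt(1.02e-04) = 144.4 MPa


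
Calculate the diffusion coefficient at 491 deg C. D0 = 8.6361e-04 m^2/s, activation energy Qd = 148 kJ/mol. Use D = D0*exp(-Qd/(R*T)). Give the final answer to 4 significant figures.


D = D0 * exp(-Qd / (R*T))
T = 764.15 K
D = 8.6361e-04 * exp(-148e3 / (8.314 * 764.15))
D = 6.595e-14 m^2/s


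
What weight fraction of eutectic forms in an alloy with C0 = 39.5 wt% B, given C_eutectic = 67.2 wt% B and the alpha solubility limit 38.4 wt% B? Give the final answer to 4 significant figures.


f_primary = (C_e - C0) / (C_e - C_alpha_max)
f_primary = (67.2 - 39.5) / (67.2 - 38.4)
f_primary = 0.961806
f_eutectic = 1 - 0.961806 = 0.03819


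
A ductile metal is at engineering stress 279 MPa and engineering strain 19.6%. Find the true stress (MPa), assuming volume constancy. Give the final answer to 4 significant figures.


sigma_true = sigma_eng * (1 + epsilon_eng)
sigma_true = 279 * (1 + 0.196)
sigma_true = 333.7 MPa


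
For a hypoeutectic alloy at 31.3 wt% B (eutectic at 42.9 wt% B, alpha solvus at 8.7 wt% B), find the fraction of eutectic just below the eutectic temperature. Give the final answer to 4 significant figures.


f_primary = (C_e - C0) / (C_e - C_alpha_max)
f_primary = (42.9 - 31.3) / (42.9 - 8.7)
f_primary = 0.339181
f_eutectic = 1 - 0.339181 = 0.6608


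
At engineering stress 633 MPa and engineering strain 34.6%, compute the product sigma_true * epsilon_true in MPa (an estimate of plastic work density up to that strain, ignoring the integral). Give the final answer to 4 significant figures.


sigma_true = sigma_eng * (1 + epsilon_eng)
sigma_true = 633 * (1 + 0.346) = 852.018 MPa
epsilon_true = ln(1 + epsilon_eng)
epsilon_true = ln(1 + 0.346) = 0.297137
sigma_true * epsilon_true = 852.018 * 0.297137 = 253.2 MPa


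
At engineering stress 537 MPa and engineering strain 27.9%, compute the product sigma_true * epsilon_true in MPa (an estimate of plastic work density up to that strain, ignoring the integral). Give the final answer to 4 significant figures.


sigma_true = sigma_eng * (1 + epsilon_eng)
sigma_true = 537 * (1 + 0.279) = 686.823 MPa
epsilon_true = ln(1 + epsilon_eng)
epsilon_true = ln(1 + 0.279) = 0.246079
sigma_true * epsilon_true = 686.823 * 0.246079 = 169 MPa


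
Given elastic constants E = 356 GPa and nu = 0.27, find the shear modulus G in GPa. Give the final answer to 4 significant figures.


G = E / (2*(1+nu))
G = 356 / (2*(1+0.27))
G = 140.2 GPa


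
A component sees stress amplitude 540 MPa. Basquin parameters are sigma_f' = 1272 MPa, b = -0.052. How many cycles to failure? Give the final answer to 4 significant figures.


sigma_a = sigma_f' * (2*Nf)^b
2*Nf = (sigma_a / sigma_f')^(1/b)
2*Nf = (540 / 1272)^(1/-0.052)
2*Nf = 1.43101e+07
Nf = 7.155e+06 cycles


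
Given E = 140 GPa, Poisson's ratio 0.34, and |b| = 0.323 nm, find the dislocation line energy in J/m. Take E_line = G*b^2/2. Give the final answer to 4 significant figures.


Step 1: G = E / (2*(1+nu))
G = 140 / (2*(1+0.34)) = 52.2388 GPa = 5.22388e+10 Pa
Step 2: E_line = G*b^2/2
b = 0.323 nm = 3.23e-10 m
E_line = 0.5 * 5.22388e+10 * (3.23e-10)^2 = 2.725e-09 J/m


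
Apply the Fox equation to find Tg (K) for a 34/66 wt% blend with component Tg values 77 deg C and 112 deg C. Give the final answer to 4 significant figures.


1/Tg = w1/Tg1 + w2/Tg2 (in Kelvin)
Tg1 = 350.15 K, Tg2 = 385.15 K
1/Tg = 0.34/350.15 + 0.66/385.15
Tg = 372.5 K


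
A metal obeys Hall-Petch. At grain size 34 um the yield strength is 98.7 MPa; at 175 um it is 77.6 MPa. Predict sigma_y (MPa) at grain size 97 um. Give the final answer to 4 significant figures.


sigma_y = sigma0 + k / sqrt(d)
1/sqrt(d1) = 1/sqrt(3.4e-05) = 171.499;  1/sqrt(d2) = 75.5929
k = (sigma1 - sigma2) / (1/sqrt(d1) - 1/sqrt(d2)) = (98.7 - 77.6) / (171.499 - 75.5929) = 0.220008 MPa*m^0.5
sigma0 = sigma1 - k/sqrt(d1) = 98.7 - 0.220008*171.499 = 60.969 MPa
sigma_y(d3) = 60.969 + 0.220008 / sqrt(9.7e-05) = 83.31 MPa


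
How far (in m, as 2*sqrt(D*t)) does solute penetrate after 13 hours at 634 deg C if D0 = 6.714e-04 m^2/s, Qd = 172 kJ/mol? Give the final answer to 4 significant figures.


Step 1: D = D0 * exp(-Qd/(R*T))
T = 907.15 K
D = 6.714e-04 * exp(-172e3 / (8.314 * 907.15)) = 8.36922e-14 m^2/s
Step 2: L = 2*sqrt(D*t)
t = 13 h = 46800 s
L = 2*sqrt(8.36922e-14 * 46800) = 1.252e-04 m


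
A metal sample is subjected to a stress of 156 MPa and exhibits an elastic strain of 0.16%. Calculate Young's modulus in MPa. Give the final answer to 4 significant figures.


E = sigma / epsilon
epsilon = 0.16% = 1.6e-03
E = 156 / 1.6e-03
E = 97500 MPa


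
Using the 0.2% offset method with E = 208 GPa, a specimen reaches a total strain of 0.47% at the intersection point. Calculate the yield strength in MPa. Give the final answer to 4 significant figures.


Offset strain = 0.002
Elastic strain at yield = total_strain - offset = 4.7e-03 - 0.002 = 2.7e-03
sigma_y = E * elastic_strain = 208000 * 2.7e-03
sigma_y = 561.6 MPa


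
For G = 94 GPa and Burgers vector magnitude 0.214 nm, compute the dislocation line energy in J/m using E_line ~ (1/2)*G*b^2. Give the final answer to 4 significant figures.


E = G*b^2/2
b = 0.214 nm = 2.14e-10 m
G = 94 GPa = 9.4e+10 Pa
E = 0.5 * 9.4e+10 * (2.14e-10)^2
E = 2.152e-09 J/m


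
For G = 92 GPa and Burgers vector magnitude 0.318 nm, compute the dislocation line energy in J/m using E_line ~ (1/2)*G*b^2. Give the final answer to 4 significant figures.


E = G*b^2/2
b = 0.318 nm = 3.18e-10 m
G = 92 GPa = 9.2e+10 Pa
E = 0.5 * 9.2e+10 * (3.18e-10)^2
E = 4.652e-09 J/m


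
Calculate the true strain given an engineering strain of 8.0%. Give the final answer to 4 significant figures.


epsilon_true = ln(1 + epsilon_eng)
epsilon_true = ln(1 + 0.08)
epsilon_true = 0.07696


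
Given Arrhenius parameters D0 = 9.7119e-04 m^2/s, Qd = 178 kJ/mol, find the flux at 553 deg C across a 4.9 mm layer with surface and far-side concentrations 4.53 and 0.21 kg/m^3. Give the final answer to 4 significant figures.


Step 1: D = D0 * exp(-Qd/(R*T))
T = 553 + 273.15 = 826.15 K
D = 9.7119e-04 * exp(-178e3 / (8.314 * 826.15)) = 5.40215e-15 m^2/s
Step 2: J = D * (C1 - C2) / dx
J = 5.40215e-15 * (4.53 - 0.21) / 4.9e-03
J = 4.763e-12 kg/(m^2*s)


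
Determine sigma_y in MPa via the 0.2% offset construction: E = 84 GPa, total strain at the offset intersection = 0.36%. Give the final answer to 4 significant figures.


Offset strain = 0.002
Elastic strain at yield = total_strain - offset = 3.6e-03 - 0.002 = 1.6e-03
sigma_y = E * elastic_strain = 84000 * 1.6e-03
sigma_y = 134.4 MPa


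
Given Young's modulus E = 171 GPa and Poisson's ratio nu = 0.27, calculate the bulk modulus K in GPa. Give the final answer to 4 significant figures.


K = E / (3*(1-2*nu))
K = 171 / (3*(1-2*0.27))
K = 123.9 GPa


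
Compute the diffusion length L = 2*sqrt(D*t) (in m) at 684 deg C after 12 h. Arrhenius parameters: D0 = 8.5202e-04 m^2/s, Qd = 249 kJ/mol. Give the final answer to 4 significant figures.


Step 1: D = D0 * exp(-Qd/(R*T))
T = 957.15 K
D = 8.5202e-04 * exp(-249e3 / (8.314 * 957.15)) = 2.19411e-17 m^2/s
Step 2: L = 2*sqrt(D*t)
t = 12 h = 43200 s
L = 2*sqrt(2.19411e-17 * 43200) = 1.947e-06 m


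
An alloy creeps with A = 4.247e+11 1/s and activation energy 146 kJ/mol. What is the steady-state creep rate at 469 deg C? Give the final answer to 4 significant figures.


rate = A * exp(-Q / (R*T))
T = 469 + 273.15 = 742.15 K
rate = 4.247e+11 * exp(-146e3 / (8.314 * 742.15))
rate = 22.48 1/s


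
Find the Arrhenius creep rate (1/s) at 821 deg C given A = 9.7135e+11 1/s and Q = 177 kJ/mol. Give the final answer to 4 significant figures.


rate = A * exp(-Q / (R*T))
T = 821 + 273.15 = 1094.15 K
rate = 9.7135e+11 * exp(-177e3 / (8.314 * 1094.15))
rate = 3444 1/s


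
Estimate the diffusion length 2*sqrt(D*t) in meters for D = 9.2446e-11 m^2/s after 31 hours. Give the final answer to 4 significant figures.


t = 31 hr = 111600 s
Diffusion length = 2*sqrt(D*t)
= 2*sqrt(9.2446e-11 * 111600)
= 6.424e-03 m


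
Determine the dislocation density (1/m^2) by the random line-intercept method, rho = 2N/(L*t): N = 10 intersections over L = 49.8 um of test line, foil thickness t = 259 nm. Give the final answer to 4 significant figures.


rho = 2N / (L * t)
L = 49.8 um = 4.98e-05 m, t = 259 nm = 2.59e-07 m
rho = 2 * 10 / (4.98e-05 * 2.59e-07)
rho = 1.551e+12 1/m^2


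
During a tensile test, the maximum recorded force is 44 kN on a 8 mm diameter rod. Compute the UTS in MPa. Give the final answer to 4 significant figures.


A0 = pi*(d/2)^2 = pi*(8/2)^2 = 50.2655 mm^2
UTS = F_max / A0 = 44*1000 / 50.2655
UTS = 875.4 MPa


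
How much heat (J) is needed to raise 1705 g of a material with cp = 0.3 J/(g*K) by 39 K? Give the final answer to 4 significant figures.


Q = m * cp * dT
Q = 1705 * 0.3 * 39
Q = 19950 J


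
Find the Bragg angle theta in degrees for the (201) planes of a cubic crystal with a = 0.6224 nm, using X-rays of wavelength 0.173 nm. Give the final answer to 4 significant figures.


d = a / sqrt(h^2+k^2+l^2)
d = 0.6224 / sqrt(5) = 0.278346 nm
lambda = 2*d*sin(theta)  =>  sin(theta) = lambda / (2*d)
sin(theta) = 0.173 / (2 * 0.278346) = 0.310765
theta = 18.11 deg


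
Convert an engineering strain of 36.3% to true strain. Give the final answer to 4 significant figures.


epsilon_true = ln(1 + epsilon_eng)
epsilon_true = ln(1 + 0.363)
epsilon_true = 0.3097


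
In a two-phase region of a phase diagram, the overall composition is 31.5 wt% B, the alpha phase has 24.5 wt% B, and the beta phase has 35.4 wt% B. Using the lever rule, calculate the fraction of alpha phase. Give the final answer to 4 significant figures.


f_alpha = (C_beta - C0) / (C_beta - C_alpha)
f_alpha = (35.4 - 31.5) / (35.4 - 24.5)
f_alpha = 0.3578


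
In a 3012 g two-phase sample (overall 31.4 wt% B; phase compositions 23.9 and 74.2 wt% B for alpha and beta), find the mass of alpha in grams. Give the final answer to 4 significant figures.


f_alpha = (C_beta - C0) / (C_beta - C_alpha)
f_alpha = (74.2 - 31.4) / (74.2 - 23.9) = 0.850895
m_alpha = f_alpha * m_total = 0.850895 * 3012 = 2563 g


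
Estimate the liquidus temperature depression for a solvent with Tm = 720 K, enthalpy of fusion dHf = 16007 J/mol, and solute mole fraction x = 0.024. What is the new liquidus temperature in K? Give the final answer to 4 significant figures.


dT = R*Tm^2*x / dHf
dT = 8.314 * 720^2 * 0.024 / 16007
dT = 6.46214 K
T_new = 720 - 6.46214 = 713.5 K


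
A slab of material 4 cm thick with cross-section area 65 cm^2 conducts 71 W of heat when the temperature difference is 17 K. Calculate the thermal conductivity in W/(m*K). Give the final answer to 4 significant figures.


k = Q*L / (A*dT)
L = 0.04 m, A = 6.5e-03 m^2
k = 71 * 0.04 / (6.5e-03 * 17)
k = 25.7 W/(m*K)


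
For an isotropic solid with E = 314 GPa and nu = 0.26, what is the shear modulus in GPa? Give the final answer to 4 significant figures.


G = E / (2*(1+nu))
G = 314 / (2*(1+0.26))
G = 124.6 GPa


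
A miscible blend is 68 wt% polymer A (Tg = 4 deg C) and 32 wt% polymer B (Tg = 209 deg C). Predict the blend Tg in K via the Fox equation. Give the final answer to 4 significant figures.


1/Tg = w1/Tg1 + w2/Tg2 (in Kelvin)
Tg1 = 277.15 K, Tg2 = 482.15 K
1/Tg = 0.68/277.15 + 0.32/482.15
Tg = 320.8 K


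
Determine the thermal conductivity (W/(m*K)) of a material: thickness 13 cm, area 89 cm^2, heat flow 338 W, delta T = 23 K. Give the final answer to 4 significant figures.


k = Q*L / (A*dT)
L = 0.13 m, A = 8.9e-03 m^2
k = 338 * 0.13 / (8.9e-03 * 23)
k = 214.7 W/(m*K)


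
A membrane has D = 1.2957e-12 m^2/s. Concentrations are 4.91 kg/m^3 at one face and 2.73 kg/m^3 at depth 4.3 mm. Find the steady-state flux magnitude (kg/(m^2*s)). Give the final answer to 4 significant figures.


J = -D * (dC/dx) = D * (C1 - C2) / dx
J = 1.2957e-12 * (4.91 - 2.73) / 4.3e-03
J = 6.569e-10 kg/(m^2*s)


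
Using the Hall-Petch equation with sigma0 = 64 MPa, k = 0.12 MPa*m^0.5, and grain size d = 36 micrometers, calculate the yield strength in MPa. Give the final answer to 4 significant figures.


sigma_y = sigma0 + k / sqrt(d)
d = 36 um = 3.6e-05 m
sigma_y = 64 + 0.12 / sqrt(3.6e-05)
sigma_y = 84 MPa


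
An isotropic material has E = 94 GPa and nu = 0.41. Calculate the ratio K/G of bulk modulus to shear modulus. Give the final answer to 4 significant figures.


G = E / (2*(1+nu))
G = 94 / (2*(1+0.41)) = 33.3333 GPa
K = E / (3*(1-2*nu))
K = 94 / (3*(1-2*0.41)) = 174.074 GPa
K/G = 174.074 / 33.3333 = 5.222


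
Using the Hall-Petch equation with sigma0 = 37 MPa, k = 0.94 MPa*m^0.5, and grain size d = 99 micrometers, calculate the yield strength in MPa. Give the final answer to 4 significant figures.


sigma_y = sigma0 + k / sqrt(d)
d = 99 um = 9.9e-05 m
sigma_y = 37 + 0.94 / sqrt(9.9e-05)
sigma_y = 131.5 MPa


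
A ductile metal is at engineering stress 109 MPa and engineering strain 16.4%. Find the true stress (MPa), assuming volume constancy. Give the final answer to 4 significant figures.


sigma_true = sigma_eng * (1 + epsilon_eng)
sigma_true = 109 * (1 + 0.164)
sigma_true = 126.9 MPa


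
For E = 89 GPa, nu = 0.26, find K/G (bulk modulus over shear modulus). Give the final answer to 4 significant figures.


G = E / (2*(1+nu))
G = 89 / (2*(1+0.26)) = 35.3175 GPa
K = E / (3*(1-2*nu))
K = 89 / (3*(1-2*0.26)) = 61.8056 GPa
K/G = 61.8056 / 35.3175 = 1.75


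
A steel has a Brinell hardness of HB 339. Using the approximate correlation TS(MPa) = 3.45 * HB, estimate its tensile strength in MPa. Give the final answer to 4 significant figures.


TS (MPa) = 3.45 * HB
TS = 3.45 * 339
TS = 1170 MPa


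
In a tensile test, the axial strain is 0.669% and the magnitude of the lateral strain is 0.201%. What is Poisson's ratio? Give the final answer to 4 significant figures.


nu = -epsilon_lat / epsilon_axial
Lateral strain is contraction (negative), so using magnitudes:
nu = 0.201 / 0.669
nu = 0.3004


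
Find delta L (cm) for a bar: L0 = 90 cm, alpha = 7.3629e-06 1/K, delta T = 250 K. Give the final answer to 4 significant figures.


dL = L0 * alpha * dT
dL = 90 * 7.3629e-06 * 250
dL = 0.1657 cm


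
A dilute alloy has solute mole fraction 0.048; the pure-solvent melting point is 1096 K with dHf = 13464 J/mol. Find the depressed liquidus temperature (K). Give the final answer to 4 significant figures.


dT = R*Tm^2*x / dHf
dT = 8.314 * 1096^2 * 0.048 / 13464
dT = 35.604 K
T_new = 1096 - 35.604 = 1060 K


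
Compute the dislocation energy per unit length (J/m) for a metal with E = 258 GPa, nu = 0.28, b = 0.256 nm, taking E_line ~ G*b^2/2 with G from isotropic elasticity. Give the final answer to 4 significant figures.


Step 1: G = E / (2*(1+nu))
G = 258 / (2*(1+0.28)) = 100.781 GPa = 1.00781e+11 Pa
Step 2: E_line = G*b^2/2
b = 0.256 nm = 2.56e-10 m
E_line = 0.5 * 1.00781e+11 * (2.56e-10)^2 = 3.302e-09 J/m


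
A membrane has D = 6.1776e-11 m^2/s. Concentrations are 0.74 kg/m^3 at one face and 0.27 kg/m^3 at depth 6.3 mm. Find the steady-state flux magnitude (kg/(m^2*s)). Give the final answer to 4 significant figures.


J = -D * (dC/dx) = D * (C1 - C2) / dx
J = 6.1776e-11 * (0.74 - 0.27) / 6.3e-03
J = 4.609e-09 kg/(m^2*s)


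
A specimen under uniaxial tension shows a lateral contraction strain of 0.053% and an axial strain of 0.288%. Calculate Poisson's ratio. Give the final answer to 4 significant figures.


nu = -epsilon_lat / epsilon_axial
Lateral strain is contraction (negative), so using magnitudes:
nu = 0.053 / 0.288
nu = 0.184


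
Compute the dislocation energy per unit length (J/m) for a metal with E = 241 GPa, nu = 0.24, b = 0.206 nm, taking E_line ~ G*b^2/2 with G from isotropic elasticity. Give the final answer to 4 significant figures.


Step 1: G = E / (2*(1+nu))
G = 241 / (2*(1+0.24)) = 97.1774 GPa = 9.71774e+10 Pa
Step 2: E_line = G*b^2/2
b = 0.206 nm = 2.06e-10 m
E_line = 0.5 * 9.71774e+10 * (2.06e-10)^2 = 2.062e-09 J/m


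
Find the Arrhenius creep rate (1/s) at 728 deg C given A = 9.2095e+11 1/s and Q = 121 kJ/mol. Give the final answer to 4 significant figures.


rate = A * exp(-Q / (R*T))
T = 728 + 273.15 = 1001.15 K
rate = 9.2095e+11 * exp(-121e3 / (8.314 * 1001.15))
rate = 447600 1/s


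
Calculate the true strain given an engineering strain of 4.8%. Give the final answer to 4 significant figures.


epsilon_true = ln(1 + epsilon_eng)
epsilon_true = ln(1 + 0.048)
epsilon_true = 0.04688


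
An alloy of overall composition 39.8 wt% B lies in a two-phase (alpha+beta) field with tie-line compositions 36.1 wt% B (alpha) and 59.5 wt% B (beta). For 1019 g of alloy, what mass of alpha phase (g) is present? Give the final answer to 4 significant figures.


f_alpha = (C_beta - C0) / (C_beta - C_alpha)
f_alpha = (59.5 - 39.8) / (59.5 - 36.1) = 0.84188
m_alpha = f_alpha * m_total = 0.84188 * 1019 = 857.9 g


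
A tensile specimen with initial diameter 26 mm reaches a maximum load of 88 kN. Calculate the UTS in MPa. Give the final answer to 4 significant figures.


A0 = pi*(d/2)^2 = pi*(26/2)^2 = 530.929 mm^2
UTS = F_max / A0 = 88*1000 / 530.929
UTS = 165.7 MPa


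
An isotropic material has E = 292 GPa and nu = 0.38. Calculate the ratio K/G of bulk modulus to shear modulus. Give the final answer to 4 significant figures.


G = E / (2*(1+nu))
G = 292 / (2*(1+0.38)) = 105.797 GPa
K = E / (3*(1-2*nu))
K = 292 / (3*(1-2*0.38)) = 405.556 GPa
K/G = 405.556 / 105.797 = 3.833


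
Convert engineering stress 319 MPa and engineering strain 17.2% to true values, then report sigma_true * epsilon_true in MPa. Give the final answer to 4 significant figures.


sigma_true = sigma_eng * (1 + epsilon_eng)
sigma_true = 319 * (1 + 0.172) = 373.868 MPa
epsilon_true = ln(1 + epsilon_eng)
epsilon_true = ln(1 + 0.172) = 0.158712
sigma_true * epsilon_true = 373.868 * 0.158712 = 59.34 MPa


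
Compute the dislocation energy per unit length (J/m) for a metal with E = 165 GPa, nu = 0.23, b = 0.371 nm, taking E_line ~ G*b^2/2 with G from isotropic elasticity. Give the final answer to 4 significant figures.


Step 1: G = E / (2*(1+nu))
G = 165 / (2*(1+0.23)) = 67.0732 GPa = 6.70732e+10 Pa
Step 2: E_line = G*b^2/2
b = 0.371 nm = 3.71e-10 m
E_line = 0.5 * 6.70732e+10 * (3.71e-10)^2 = 4.616e-09 J/m


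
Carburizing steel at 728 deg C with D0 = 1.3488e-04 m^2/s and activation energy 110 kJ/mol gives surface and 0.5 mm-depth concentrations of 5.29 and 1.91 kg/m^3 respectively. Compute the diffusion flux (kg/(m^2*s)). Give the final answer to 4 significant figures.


Step 1: D = D0 * exp(-Qd/(R*T))
T = 728 + 273.15 = 1001.15 K
D = 1.3488e-04 * exp(-110e3 / (8.314 * 1001.15)) = 2.45771e-10 m^2/s
Step 2: J = D * (C1 - C2) / dx
J = 2.45771e-10 * (5.29 - 1.91) / 5e-04
J = 1.661e-06 kg/(m^2*s)


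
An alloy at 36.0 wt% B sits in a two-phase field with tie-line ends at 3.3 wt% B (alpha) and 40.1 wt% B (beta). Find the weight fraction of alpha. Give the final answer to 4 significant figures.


f_alpha = (C_beta - C0) / (C_beta - C_alpha)
f_alpha = (40.1 - 36.0) / (40.1 - 3.3)
f_alpha = 0.1114


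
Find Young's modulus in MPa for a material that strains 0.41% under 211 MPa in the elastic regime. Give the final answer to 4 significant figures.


E = sigma / epsilon
epsilon = 0.41% = 4.1e-03
E = 211 / 4.1e-03
E = 51460 MPa


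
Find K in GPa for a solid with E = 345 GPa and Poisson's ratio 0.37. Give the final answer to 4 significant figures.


K = E / (3*(1-2*nu))
K = 345 / (3*(1-2*0.37))
K = 442.3 GPa


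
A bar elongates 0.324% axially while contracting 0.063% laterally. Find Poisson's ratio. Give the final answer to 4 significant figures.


nu = -epsilon_lat / epsilon_axial
Lateral strain is contraction (negative), so using magnitudes:
nu = 0.063 / 0.324
nu = 0.1944


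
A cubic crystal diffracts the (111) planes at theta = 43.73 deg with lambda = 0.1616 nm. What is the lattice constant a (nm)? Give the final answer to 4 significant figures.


d = lambda / (2*sin(theta))
d = 0.1616 / (2*sin(43.73 deg))
d = 0.116888 nm
a = d * sqrt(h^2+k^2+l^2) = 0.116888 * sqrt(3)
a = 0.2025 nm


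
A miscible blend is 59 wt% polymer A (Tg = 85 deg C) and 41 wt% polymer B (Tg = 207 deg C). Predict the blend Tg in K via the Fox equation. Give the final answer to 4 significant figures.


1/Tg = w1/Tg1 + w2/Tg2 (in Kelvin)
Tg1 = 358.15 K, Tg2 = 480.15 K
1/Tg = 0.59/358.15 + 0.41/480.15
Tg = 399.8 K


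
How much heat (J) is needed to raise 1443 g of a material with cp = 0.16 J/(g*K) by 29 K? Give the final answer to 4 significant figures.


Q = m * cp * dT
Q = 1443 * 0.16 * 29
Q = 6696 J


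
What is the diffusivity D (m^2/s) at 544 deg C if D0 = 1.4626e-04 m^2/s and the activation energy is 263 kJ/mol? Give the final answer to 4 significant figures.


D = D0 * exp(-Qd / (R*T))
T = 817.15 K
D = 1.4626e-04 * exp(-263e3 / (8.314 * 817.15))
D = 2.253e-21 m^2/s


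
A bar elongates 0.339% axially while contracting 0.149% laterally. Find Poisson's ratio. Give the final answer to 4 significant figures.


nu = -epsilon_lat / epsilon_axial
Lateral strain is contraction (negative), so using magnitudes:
nu = 0.149 / 0.339
nu = 0.4395


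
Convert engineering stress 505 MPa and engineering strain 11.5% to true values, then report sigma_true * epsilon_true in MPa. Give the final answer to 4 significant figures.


sigma_true = sigma_eng * (1 + epsilon_eng)
sigma_true = 505 * (1 + 0.115) = 563.075 MPa
epsilon_true = ln(1 + epsilon_eng)
epsilon_true = ln(1 + 0.115) = 0.108854
sigma_true * epsilon_true = 563.075 * 0.108854 = 61.29 MPa


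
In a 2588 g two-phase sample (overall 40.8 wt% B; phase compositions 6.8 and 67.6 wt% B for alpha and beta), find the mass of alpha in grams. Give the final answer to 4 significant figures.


f_alpha = (C_beta - C0) / (C_beta - C_alpha)
f_alpha = (67.6 - 40.8) / (67.6 - 6.8) = 0.440789
m_alpha = f_alpha * m_total = 0.440789 * 2588 = 1141 g


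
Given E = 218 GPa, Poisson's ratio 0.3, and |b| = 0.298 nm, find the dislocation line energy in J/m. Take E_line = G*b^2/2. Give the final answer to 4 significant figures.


Step 1: G = E / (2*(1+nu))
G = 218 / (2*(1+0.3)) = 83.8462 GPa = 8.38462e+10 Pa
Step 2: E_line = G*b^2/2
b = 0.298 nm = 2.98e-10 m
E_line = 0.5 * 8.38462e+10 * (2.98e-10)^2 = 3.723e-09 J/m


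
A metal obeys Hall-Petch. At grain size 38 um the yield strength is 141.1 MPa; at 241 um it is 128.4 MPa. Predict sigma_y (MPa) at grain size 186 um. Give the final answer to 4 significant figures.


sigma_y = sigma0 + k / sqrt(d)
1/sqrt(d1) = 1/sqrt(3.8e-05) = 162.221;  1/sqrt(d2) = 64.4157
k = (sigma1 - sigma2) / (1/sqrt(d1) - 1/sqrt(d2)) = (141.1 - 128.4) / (162.221 - 64.4157) = 0.129849 MPa*m^0.5
sigma0 = sigma1 - k/sqrt(d1) = 141.1 - 0.129849*162.221 = 120.036 MPa
sigma_y(d3) = 120.036 + 0.129849 / sqrt(1.86e-04) = 129.6 MPa


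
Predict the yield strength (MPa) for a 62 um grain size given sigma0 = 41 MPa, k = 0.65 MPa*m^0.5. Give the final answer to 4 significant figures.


sigma_y = sigma0 + k / sqrt(d)
d = 62 um = 6.2e-05 m
sigma_y = 41 + 0.65 / sqrt(6.2e-05)
sigma_y = 123.6 MPa


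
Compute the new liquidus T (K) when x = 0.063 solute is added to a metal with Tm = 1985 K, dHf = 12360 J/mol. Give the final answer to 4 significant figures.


dT = R*Tm^2*x / dHf
dT = 8.314 * 1985^2 * 0.063 / 12360
dT = 166.976 K
T_new = 1985 - 166.976 = 1818 K


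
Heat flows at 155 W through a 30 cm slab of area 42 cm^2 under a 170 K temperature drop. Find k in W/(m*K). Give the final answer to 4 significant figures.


k = Q*L / (A*dT)
L = 0.3 m, A = 4.2e-03 m^2
k = 155 * 0.3 / (4.2e-03 * 170)
k = 65.13 W/(m*K)
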